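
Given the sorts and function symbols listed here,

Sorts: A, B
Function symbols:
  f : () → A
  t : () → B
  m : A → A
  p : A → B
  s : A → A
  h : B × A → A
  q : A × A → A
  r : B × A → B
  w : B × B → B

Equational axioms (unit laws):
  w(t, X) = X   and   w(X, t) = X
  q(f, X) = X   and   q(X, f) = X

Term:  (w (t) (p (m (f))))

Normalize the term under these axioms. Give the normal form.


1. (w (t) (p (m (f))))  →  (p (m (f)))

normal form = (p (m (f)))


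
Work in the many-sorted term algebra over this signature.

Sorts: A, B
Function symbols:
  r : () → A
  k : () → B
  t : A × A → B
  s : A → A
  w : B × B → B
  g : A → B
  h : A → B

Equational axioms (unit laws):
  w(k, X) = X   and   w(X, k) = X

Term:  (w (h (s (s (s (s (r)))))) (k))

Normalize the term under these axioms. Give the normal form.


normal form = (h (s (s (s (s (r))))))

1. (w (h (s (s (s (s (r)))))) (k))  →  (h (s (s (s (s (r))))))


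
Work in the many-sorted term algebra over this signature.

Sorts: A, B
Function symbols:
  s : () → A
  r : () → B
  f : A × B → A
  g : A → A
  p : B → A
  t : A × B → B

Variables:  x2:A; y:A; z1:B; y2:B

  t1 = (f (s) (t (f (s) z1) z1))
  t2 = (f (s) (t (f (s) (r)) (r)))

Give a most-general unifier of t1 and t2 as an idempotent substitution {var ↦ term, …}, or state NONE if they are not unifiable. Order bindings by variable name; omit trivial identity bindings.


{z1 ↦ (r)}


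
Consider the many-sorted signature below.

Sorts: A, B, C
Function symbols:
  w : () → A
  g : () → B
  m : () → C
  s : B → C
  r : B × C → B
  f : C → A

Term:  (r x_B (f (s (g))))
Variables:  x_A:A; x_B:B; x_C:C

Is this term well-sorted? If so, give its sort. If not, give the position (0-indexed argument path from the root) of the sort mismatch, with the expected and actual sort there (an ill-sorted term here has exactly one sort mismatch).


  x_B : B
      (g) : B
    (s (g)) : C
  (f (s (g))) : A
(r x_B (f (s (g)))) : ✗ arg 1 at [1] has sort A, expected C

ill-sorted at position [1]: expected C, got A


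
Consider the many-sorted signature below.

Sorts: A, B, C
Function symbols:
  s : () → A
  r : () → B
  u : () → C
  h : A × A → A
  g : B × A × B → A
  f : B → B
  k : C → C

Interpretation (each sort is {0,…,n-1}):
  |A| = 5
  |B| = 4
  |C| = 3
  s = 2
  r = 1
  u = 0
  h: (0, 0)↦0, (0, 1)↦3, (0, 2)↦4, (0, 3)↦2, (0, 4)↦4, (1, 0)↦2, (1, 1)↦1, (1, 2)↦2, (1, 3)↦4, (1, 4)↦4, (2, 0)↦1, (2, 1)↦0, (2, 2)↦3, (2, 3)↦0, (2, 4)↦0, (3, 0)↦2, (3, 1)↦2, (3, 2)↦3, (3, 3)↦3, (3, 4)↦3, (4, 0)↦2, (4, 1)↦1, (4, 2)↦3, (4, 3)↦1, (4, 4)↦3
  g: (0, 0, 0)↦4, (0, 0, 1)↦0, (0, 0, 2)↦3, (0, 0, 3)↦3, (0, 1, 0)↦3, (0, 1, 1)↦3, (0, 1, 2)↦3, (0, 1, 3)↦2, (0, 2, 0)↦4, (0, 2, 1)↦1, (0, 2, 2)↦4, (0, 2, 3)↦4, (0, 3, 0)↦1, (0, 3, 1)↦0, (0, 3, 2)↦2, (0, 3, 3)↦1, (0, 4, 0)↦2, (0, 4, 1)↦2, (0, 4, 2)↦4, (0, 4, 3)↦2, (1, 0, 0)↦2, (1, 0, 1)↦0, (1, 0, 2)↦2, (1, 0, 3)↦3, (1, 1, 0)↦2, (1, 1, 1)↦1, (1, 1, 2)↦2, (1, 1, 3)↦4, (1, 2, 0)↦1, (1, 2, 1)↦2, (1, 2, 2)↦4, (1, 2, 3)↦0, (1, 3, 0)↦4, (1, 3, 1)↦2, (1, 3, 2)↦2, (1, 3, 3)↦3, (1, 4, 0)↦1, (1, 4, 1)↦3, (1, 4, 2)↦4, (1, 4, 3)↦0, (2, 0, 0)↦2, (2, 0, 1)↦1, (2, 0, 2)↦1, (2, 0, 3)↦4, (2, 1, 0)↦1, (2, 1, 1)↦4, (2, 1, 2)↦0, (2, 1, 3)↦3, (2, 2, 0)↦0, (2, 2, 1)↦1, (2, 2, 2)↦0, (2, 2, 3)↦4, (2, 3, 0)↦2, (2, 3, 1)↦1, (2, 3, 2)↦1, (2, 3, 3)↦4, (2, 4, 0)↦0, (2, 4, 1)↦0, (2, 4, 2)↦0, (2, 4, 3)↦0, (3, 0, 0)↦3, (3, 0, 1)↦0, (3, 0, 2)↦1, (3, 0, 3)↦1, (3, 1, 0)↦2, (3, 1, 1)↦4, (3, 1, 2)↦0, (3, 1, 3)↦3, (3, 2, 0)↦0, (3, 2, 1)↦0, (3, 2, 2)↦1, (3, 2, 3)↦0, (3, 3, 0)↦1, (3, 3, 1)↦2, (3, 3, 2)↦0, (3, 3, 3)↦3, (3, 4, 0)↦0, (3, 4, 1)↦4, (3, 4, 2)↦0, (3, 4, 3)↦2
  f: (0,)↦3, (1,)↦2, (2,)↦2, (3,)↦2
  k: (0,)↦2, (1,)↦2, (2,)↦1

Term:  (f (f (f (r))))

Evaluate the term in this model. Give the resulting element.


  r = 1
  (f (r)) = f(1,) = 2
  (f (f (r))) = f(2,) = 2
  (f (f (f (r)))) = f(2,) = 2

value = 2


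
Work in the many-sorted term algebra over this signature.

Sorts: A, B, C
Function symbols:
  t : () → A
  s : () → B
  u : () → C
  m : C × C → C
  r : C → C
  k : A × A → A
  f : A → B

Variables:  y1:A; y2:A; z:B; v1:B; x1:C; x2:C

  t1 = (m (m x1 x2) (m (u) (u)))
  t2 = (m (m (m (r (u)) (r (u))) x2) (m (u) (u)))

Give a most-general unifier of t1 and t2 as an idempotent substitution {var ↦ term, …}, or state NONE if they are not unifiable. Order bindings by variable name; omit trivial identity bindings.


{x1 ↦ (m (r (u)) (r (u)))}


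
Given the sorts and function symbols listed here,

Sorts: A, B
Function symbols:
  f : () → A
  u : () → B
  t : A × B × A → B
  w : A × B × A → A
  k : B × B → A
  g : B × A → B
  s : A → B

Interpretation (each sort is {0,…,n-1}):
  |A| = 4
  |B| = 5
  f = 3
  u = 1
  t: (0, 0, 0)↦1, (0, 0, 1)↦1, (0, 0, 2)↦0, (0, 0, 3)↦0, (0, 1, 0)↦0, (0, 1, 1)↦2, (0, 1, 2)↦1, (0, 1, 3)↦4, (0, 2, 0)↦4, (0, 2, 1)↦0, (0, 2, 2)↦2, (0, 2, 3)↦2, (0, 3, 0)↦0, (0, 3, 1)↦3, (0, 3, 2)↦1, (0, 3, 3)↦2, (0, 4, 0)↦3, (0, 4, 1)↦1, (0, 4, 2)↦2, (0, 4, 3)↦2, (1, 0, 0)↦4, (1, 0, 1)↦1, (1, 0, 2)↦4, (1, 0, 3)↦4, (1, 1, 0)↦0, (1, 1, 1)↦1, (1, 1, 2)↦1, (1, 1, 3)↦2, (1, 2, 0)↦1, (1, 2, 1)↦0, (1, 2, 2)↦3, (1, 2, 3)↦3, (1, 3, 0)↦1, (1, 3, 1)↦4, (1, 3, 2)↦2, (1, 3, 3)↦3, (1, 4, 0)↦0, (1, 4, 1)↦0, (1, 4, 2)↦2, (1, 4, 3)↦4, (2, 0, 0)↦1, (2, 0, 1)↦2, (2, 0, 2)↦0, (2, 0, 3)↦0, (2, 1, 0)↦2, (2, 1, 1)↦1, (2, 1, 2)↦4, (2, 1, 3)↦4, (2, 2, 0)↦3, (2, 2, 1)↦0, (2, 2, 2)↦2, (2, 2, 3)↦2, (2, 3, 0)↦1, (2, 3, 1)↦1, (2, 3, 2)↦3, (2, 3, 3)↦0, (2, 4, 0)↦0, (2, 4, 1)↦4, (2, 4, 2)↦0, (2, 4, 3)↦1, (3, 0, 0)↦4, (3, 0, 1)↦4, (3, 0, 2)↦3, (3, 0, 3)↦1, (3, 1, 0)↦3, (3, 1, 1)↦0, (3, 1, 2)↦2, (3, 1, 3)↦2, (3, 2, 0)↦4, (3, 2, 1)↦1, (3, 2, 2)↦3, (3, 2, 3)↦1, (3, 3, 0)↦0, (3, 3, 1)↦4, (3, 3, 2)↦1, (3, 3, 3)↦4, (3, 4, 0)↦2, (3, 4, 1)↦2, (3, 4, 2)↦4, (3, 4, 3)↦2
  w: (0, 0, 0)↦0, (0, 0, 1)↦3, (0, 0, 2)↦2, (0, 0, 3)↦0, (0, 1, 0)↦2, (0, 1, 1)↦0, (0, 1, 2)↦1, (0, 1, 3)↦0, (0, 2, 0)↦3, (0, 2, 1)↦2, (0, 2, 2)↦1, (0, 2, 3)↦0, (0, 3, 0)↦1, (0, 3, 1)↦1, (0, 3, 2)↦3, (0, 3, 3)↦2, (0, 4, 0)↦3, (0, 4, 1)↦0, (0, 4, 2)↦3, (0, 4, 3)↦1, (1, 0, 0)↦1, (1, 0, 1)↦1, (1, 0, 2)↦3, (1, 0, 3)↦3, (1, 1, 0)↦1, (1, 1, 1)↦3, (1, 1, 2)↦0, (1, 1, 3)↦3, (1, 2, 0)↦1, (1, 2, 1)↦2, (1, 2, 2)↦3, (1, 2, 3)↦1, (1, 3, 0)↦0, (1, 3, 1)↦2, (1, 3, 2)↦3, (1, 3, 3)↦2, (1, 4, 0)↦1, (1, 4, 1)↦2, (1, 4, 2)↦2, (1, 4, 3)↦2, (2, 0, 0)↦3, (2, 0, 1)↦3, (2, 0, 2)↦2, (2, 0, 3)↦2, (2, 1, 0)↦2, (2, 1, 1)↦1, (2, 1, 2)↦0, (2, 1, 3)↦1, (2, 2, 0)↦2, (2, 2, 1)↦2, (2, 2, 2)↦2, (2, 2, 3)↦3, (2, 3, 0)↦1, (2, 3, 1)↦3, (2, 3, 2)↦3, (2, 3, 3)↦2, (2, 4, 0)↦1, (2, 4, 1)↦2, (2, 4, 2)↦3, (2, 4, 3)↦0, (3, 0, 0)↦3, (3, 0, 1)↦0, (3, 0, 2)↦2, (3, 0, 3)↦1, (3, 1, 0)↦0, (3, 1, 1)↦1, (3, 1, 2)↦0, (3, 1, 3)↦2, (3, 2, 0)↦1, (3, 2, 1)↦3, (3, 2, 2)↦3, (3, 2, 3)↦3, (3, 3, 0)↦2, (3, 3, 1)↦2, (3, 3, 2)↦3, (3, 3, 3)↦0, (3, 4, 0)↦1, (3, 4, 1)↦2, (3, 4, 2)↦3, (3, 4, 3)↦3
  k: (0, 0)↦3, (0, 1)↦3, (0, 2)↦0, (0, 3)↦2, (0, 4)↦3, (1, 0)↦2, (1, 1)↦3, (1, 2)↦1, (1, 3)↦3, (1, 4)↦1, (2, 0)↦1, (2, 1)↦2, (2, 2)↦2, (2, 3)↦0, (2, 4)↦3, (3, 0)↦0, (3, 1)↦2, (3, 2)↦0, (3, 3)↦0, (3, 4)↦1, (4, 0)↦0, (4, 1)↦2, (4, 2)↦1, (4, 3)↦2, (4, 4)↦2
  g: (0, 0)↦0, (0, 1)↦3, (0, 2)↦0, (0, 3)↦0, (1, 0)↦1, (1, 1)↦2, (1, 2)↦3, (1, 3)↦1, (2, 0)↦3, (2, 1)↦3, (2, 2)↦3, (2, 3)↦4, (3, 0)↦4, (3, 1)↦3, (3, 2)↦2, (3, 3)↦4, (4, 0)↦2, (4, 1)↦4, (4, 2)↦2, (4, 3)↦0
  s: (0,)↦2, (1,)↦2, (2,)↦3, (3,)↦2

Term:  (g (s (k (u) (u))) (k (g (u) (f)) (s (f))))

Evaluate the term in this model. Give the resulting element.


  u = 1
  u = 1
  (k (u) (u)) = k(1, 1) = 3
  (s (k (u) (u))) = s(3,) = 2
  u = 1
  f = 3
  (g (u) (f)) = g(1, 3) = 1
  f = 3
  (s (f)) = s(3,) = 2
  (k (g (u) (f)) (s (f))) = k(1, 2) = 1
  (g (s (k (u) (u))) (k (g (u) (f)) (s (f)))) = g(2, 1) = 3

value = 3


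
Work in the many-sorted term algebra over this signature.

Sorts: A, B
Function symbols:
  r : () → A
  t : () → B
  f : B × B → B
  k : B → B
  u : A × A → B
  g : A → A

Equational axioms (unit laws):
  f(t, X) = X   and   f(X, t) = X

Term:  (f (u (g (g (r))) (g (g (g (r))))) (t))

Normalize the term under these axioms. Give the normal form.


1. (f (u (g (g (r))) (g (g (g (r))))) (t))  →  (u (g (g (r))) (g (g (g (r)))))

normal form = (u (g (g (r))) (g (g (g (r)))))


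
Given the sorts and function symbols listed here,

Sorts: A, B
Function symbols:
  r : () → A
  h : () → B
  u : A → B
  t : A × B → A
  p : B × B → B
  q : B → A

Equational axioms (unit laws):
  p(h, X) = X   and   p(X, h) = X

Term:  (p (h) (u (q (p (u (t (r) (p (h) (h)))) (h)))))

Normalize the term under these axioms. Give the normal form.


1. (p (h) (u (q (p (u (t (r) (p (h) (h)))) (h)))))  →  (u (q (p (u (t (r) (p (h) (h)))) (h))))
2. (u (q (p (u (t (r) (p (h) (h)))) (h))))  →  (u (q (u (t (r) (p (h) (h))))))
3. (u (q (u (t (r) (p (h) (h))))))  →  (u (q (u (t (r) (h)))))

normal form = (u (q (u (t (r) (h)))))


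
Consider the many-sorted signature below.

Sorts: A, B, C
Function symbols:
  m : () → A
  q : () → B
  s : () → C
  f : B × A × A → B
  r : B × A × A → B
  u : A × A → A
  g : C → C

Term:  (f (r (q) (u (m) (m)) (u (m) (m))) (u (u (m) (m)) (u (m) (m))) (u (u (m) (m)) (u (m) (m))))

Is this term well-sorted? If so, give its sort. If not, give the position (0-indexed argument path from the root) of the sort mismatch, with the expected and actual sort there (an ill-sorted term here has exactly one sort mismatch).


    (q) : B
      (m) : A
      (m) : A
    (u (m) (m)) : A
      (m) : A
      (m) : A
    (u (m) (m)) : A
  (r (q) (u (m) (m)) (u (m) (m))) : B
      (m) : A
      (m) : A
    (u (m) (m)) : A
      (m) : A
      (m) : A
    (u (m) (m)) : A
  (u (u (m) (m)) (u (m) (m))) : A
      (m) : A
      (m) : A
    (u (m) (m)) : A
      (m) : A
      (m) : A
    (u (m) (m)) : A
  (u (u (m) (m)) (u (m) (m))) : A
(f (r (q) (u (m) (m)) (u (m) (m))) (u (u (m) (m)) (u (m) (m))) (u (u (m) (m)) (u (m) (m)))) : B

well-sorted; sort = B


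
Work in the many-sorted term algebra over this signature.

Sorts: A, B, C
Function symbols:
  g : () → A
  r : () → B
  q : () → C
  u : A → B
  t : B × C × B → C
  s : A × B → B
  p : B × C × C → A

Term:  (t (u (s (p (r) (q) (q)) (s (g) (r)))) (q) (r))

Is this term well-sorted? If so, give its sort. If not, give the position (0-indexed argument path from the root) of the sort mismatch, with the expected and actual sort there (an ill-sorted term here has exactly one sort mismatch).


ill-sorted at position [0, 0]: expected A, got B

        (r) : B
        (q) : C
        (q) : C
      (p (r) (q) (q)) : A
        (g) : A
        (r) : B
      (s (g) (r)) : B
    (s (p (r) (q) (q)) (s (g) (r))) : B
  (u (s (p (r) (q) (q)) (s (g) (r)))) : ✗ arg 0 at [0, 0] has sort B, expected A
  (q) : C
  (r) : B


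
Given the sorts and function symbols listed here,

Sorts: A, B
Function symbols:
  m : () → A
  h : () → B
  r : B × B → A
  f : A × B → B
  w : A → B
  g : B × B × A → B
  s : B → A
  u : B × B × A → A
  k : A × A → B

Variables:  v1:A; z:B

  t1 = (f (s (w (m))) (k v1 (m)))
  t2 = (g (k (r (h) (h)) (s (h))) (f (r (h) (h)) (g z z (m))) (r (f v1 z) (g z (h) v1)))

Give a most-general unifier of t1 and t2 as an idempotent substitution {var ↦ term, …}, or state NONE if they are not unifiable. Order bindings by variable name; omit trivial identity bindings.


head clash or occurs-check failure — not unifiable

NONE (not unifiable)


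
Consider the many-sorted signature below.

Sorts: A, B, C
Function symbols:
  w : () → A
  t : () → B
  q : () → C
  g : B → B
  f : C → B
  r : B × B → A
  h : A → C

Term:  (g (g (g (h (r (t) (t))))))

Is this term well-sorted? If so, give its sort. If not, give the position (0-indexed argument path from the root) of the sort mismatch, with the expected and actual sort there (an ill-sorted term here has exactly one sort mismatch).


ill-sorted at position [0, 0, 0]: expected B, got C

          (t) : B
          (t) : B
        (r (t) (t)) : A
      (h (r (t) (t))) : C
    (g (h (r (t) (t)))) : ✗ arg 0 at [0, 0, 0] has sort C, expected B


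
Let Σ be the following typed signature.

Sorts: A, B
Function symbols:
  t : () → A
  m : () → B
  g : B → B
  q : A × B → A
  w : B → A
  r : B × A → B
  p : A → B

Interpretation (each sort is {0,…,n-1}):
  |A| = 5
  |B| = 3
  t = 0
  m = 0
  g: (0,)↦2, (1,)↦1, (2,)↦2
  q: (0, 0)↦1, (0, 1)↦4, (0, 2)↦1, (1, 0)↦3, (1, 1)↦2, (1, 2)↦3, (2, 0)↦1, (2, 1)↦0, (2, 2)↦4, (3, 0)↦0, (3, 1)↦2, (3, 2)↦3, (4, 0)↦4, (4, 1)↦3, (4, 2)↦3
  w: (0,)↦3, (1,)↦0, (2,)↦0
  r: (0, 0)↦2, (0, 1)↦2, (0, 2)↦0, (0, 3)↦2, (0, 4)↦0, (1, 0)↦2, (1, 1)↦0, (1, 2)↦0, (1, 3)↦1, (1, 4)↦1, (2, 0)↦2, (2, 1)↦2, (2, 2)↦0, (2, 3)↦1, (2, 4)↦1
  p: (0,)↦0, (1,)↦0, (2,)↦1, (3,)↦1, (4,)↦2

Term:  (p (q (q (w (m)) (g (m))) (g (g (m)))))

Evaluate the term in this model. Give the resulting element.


  m = 0
  (w (m)) = w(0,) = 3
  m = 0
  (g (m)) = g(0,) = 2
  (q (w (m)) (g (m))) = q(3, 2) = 3
  m = 0
  (g (m)) = g(0,) = 2
  (g (g (m))) = g(2,) = 2
  (q (q (w (m)) (g (m))) (g (g (m)))) = q(3, 2) = 3
  (p (q (q (w (m)) (g (m))) (g (g (m))))) = p(3,) = 1

value = 1


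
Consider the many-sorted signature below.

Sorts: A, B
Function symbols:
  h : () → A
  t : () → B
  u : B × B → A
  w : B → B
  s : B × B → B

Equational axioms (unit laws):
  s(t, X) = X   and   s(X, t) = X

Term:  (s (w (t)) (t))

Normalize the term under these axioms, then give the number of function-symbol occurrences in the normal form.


1. (s (w (t)) (t))  →  (w (t))
normal form: (w (t))

size = 2


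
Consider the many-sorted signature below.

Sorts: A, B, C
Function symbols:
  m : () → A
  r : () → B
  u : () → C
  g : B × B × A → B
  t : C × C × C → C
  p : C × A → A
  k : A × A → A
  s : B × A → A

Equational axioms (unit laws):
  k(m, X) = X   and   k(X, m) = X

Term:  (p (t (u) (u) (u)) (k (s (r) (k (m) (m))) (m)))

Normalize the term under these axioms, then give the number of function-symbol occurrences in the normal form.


size = 8

1. (p (t (u) (u) (u)) (k (s (r) (k (m) (m))) (m)))  →  (p (t (u) (u) (u)) (s (r) (k (m) (m))))
2. (p (t (u) (u) (u)) (s (r) (k (m) (m))))  →  (p (t (u) (u) (u)) (s (r) (m)))
normal form: (p (t (u) (u) (u)) (s (r) (m)))


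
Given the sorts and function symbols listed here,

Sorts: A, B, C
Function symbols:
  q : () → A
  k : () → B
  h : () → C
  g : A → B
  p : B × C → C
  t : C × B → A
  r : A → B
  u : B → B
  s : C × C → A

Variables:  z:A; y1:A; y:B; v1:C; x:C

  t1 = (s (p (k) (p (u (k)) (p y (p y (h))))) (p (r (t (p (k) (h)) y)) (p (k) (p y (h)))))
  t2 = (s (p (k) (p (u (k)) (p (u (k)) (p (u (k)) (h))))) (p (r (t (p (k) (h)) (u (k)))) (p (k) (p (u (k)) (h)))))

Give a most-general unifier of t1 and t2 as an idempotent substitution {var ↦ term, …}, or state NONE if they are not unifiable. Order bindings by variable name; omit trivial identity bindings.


{y ↦ (u (k))}


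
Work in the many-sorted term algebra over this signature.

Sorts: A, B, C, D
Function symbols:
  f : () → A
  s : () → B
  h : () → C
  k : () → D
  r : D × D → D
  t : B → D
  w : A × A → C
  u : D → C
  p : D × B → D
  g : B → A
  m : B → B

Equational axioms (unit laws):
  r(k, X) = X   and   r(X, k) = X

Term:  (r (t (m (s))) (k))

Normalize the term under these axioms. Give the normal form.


normal form = (t (m (s)))

1. (r (t (m (s))) (k))  →  (t (m (s)))


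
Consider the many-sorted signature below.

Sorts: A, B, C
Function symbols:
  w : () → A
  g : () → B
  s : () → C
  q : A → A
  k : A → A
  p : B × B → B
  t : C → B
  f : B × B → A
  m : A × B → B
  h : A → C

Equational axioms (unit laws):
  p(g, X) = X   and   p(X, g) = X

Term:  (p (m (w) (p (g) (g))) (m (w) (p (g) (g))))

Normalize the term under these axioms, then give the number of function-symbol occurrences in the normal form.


size = 7

1. (p (m (w) (p (g) (g))) (m (w) (p (g) (g))))  →  (p (m (w) (g)) (m (w) (p (g) (g))))
2. (p (m (w) (g)) (m (w) (p (g) (g))))  →  (p (m (w) (g)) (m (w) (g)))
normal form: (p (m (w) (g)) (m (w) (g)))


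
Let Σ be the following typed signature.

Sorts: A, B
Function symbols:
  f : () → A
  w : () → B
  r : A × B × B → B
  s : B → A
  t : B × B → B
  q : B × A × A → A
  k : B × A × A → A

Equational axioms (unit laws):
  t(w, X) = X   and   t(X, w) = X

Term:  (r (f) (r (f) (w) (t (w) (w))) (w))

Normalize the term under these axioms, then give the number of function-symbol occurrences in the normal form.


size = 7

1. (r (f) (r (f) (w) (t (w) (w))) (w))  →  (r (f) (r (f) (w) (w)) (w))
normal form: (r (f) (r (f) (w) (w)) (w))


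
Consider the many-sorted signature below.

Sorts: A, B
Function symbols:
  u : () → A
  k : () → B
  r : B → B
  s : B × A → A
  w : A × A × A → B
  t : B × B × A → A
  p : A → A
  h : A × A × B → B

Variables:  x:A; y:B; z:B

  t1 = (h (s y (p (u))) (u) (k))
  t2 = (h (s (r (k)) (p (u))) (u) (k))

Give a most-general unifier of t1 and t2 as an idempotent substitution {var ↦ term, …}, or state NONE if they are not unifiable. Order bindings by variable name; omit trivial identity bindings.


{y ↦ (r (k))}


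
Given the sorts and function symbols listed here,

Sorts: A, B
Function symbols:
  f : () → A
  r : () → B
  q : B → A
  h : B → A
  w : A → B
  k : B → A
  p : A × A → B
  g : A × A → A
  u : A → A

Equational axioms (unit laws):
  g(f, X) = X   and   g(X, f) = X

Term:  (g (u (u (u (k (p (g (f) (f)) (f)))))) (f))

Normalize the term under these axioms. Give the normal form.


1. (g (u (u (u (k (p (g (f) (f)) (f)))))) (f))  →  (u (u (u (k (p (g (f) (f)) (f))))))
2. (u (u (u (k (p (g (f) (f)) (f))))))  →  (u (u (u (k (p (f) (f))))))

normal form = (u (u (u (k (p (f) (f))))))


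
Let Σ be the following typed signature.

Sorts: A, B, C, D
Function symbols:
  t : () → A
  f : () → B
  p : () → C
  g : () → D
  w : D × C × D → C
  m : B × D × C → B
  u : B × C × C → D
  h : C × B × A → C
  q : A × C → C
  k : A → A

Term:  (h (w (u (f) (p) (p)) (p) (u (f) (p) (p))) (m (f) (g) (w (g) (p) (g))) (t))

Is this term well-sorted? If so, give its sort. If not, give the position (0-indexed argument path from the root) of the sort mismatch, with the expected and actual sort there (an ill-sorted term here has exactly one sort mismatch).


well-sorted; sort = C

      (f) : B
      (p) : C
      (p) : C
    (u (f) (p) (p)) : D
    (p) : C
      (f) : B
      (p) : C
      (p) : C
    (u (f) (p) (p)) : D
  (w (u (f) (p) (p)) (p) (u (f) (p) (p))) : C
    (f) : B
    (g) : D
      (g) : D
      (p) : C
      (g) : D
    (w (g) (p) (g)) : C
  (m (f) (g) (w (g) (p) (g))) : B
  (t) : A
(h (w (u (f) (p) (p)) (p) (u (f) (p) (p))) (m (f) (g) (w (g) (p) (g))) (t)) : C


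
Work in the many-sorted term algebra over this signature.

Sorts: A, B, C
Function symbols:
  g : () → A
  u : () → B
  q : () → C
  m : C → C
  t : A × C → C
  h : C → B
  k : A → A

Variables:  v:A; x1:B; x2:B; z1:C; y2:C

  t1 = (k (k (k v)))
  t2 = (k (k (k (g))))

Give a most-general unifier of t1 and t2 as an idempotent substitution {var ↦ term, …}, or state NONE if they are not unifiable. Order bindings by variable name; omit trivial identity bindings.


{v ↦ (g)}


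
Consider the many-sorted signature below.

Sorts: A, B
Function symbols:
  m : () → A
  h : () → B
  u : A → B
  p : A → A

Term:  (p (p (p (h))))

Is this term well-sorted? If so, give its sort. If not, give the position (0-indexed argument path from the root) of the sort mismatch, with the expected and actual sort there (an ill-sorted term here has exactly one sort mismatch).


      (h) : B
    (p (h)) : ✗ arg 0 at [0, 0, 0] has sort B, expected A

ill-sorted at position [0, 0, 0]: expected A, got B


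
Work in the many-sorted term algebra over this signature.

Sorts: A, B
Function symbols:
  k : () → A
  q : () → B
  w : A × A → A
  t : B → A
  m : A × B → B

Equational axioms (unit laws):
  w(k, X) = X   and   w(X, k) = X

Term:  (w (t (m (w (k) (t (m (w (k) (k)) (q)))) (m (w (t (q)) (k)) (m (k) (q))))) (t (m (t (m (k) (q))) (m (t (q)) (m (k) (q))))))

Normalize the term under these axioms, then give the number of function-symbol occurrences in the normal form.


1. (w (t (m (w (k) (t (m (w (k) (k)) (q)))) (m (w (t (q)) (k)) (m (k) (q))))) (t (m (t (m (k) (q))) (m (t (q)) (m (k) (q))))))  →  (w (t (m (t (m (w (k) (k)) (q))) (m (w (t (q)) (k)) (m (k) (q))))) (t (m (t (m (k) (q))) (m (t (q)) (m (k) (q))))))
2. (w (t (m (t (m (w (k) (k)) (q))) (m (w (t (q)) (k)) (m (k) (q))))) (t (m (t (m (k) (q))) (m (t (q)) (m (k) (q))))))  →  (w (t (m (t (m (k) (q))) (m (w (t (q)) (k)) (m (k) (q))))) (t (m (t (m (k) (q))) (m (t (q)) (m (k) (q))))))
3. (w (t (m (t (m (k) (q))) (m (w (t (q)) (k)) (m (k) (q))))) (t (m (t (m (k) (q))) (m (t (q)) (m (k) (q))))))  →  (w (t (m (t (m (k) (q))) (m (t (q)) (m (k) (q))))) (t (m (t (m (k) (q))) (m (t (q)) (m (k) (q))))))
normal form: (w (t (m (t (m (k) (q))) (m (t (q)) (m (k) (q))))) (t (m (t (m (k) (q))) (m (t (q)) (m (k) (q))))))

size = 25


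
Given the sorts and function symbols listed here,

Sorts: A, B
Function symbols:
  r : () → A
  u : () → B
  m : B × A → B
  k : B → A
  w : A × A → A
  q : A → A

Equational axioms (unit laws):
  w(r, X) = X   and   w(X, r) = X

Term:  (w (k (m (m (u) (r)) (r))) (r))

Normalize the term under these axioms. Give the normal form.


normal form = (k (m (m (u) (r)) (r)))

1. (w (k (m (m (u) (r)) (r))) (r))  →  (k (m (m (u) (r)) (r)))


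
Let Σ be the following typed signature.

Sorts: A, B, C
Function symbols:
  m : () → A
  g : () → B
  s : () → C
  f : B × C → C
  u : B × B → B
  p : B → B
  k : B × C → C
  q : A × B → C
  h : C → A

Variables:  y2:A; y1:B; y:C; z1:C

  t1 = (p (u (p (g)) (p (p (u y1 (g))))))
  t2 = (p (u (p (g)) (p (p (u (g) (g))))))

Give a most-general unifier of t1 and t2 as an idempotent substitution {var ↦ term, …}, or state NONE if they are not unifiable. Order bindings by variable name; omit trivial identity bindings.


{y1 ↦ (g)}


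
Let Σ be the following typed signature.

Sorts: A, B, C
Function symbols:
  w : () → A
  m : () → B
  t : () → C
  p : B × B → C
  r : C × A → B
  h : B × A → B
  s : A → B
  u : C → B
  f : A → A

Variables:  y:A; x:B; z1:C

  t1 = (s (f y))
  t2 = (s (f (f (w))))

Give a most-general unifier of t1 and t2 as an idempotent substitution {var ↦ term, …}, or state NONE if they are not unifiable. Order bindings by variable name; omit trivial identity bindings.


{y ↦ (f (w))}


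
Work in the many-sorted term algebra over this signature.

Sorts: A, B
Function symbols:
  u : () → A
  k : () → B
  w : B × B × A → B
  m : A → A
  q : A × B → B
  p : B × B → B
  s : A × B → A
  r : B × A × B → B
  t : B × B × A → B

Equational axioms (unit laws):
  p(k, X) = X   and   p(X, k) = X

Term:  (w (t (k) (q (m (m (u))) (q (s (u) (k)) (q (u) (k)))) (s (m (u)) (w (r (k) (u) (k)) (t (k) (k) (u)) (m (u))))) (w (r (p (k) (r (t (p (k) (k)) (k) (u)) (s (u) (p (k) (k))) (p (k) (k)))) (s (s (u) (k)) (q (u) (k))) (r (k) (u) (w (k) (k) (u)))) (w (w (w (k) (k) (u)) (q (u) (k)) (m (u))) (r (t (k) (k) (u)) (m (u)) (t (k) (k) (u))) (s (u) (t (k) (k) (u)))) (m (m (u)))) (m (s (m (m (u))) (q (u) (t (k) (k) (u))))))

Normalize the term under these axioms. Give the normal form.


normal form = (w (t (k) (q (m (m (u))) (q (s (u) (k)) (q (u) (k)))) (s (m (u)) (w (r (k) (u) (k)) (t (k) (k) (u)) (m (u))))) (w (r (r (t (k) (k) (u)) (s (u) (k)) (k)) (s (s (u) (k)) (q (u) (k))) (r (k) (u) (w (k) (k) (u)))) (w (w (w (k) (k) (u)) (q (u) (k)) (m (u))) (r (t (k) (k) (u)) (m (u)) (t (k) (k) (u))) (s (u) (t (k) (k) (u)))) (m (m (u)))) (m (s (m (m (u))) (q (u) (t (k) (k) (u))))))

1. (w (t (k) (q (m (m (u))) (q (s (u) (k)) (q (u) (k)))) (s (m (u)) (w (r (k) (u) (k)) (t (k) (k) (u)) (m (u))))) (w (r (p (k) (r (t (p (k) (k)) (k) (u)) (s (u) (p (k) (k))) (p (k) (k)))) (s (s (u) (k)) (q (u) (k))) (r (k) (u) (w (k) (k) (u)))) (w (w (w (k) (k) (u)) (q (u) (k)) (m (u))) (r (t (k) (k) (u)) (m (u)) (t (k) (k) (u))) (s (u) (t (k) (k) (u)))) (m (m (u)))) (m (s (m (m (u))) (q (u) (t (k) (k) (u))))))  →  (w (t (k) (q (m (m (u))) (q (s (u) (k)) (q (u) (k)))) (s (m (u)) (w (r (k) (u) (k)) (t (k) (k) (u)) (m (u))))) (w (r (r (t (p (k) (k)) (k) (u)) (s (u) (p (k) (k))) (p (k) (k))) (s (s (u) (k)) (q (u) (k))) (r (k) (u) (w (k) (k) (u)))) (w (w (w (k) (k) (u)) (q (u) (k)) (m (u))) (r (t (k) (k) (u)) (m (u)) (t (k) (k) (u))) (s (u) (t (k) (k) (u)))) (m (m (u)))) (m (s (m (m (u))) (q (u) (t (k) (k) (u))))))
2. (w (t (k) (q (m (m (u))) (q (s (u) (k)) (q (u) (k)))) (s (m (u)) (w (r (k) (u) (k)) (t (k) (k) (u)) (m (u))))) (w (r (r (t (p (k) (k)) (k) (u)) (s (u) (p (k) (k))) (p (k) (k))) (s (s (u) (k)) (q (u) (k))) (r (k) (u) (w (k) (k) (u)))) (w (w (w (k) (k) (u)) (q (u) (k)) (m (u))) (r (t (k) (k) (u)) (m (u)) (t (k) (k) (u))) (s (u) (t (k) (k) (u)))) (m (m (u)))) (m (s (m (m (u))) (q (u) (t (k) (k) (u))))))  →  (w (t (k) (q (m (m (u))) (q (s (u) (k)) (q (u) (k)))) (s (m (u)) (w (r (k) (u) (k)) (t (k) (k) (u)) (m (u))))) (w (r (r (t (k) (k) (u)) (s (u) (p (k) (k))) (p (k) (k))) (s (s (u) (k)) (q (u) (k))) (r (k) (u) (w (k) (k) (u)))) (w (w (w (k) (k) (u)) (q (u) (k)) (m (u))) (r (t (k) (k) (u)) (m (u)) (t (k) (k) (u))) (s (u) (t (k) (k) (u)))) (m (m (u)))) (m (s (m (m (u))) (q (u) (t (k) (k) (u))))))
3. (w (t (k) (q (m (m (u))) (q (s (u) (k)) (q (u) (k)))) (s (m (u)) (w (r (k) (u) (k)) (t (k) (k) (u)) (m (u))))) (w (r (r (t (k) (k) (u)) (s (u) (p (k) (k))) (p (k) (k))) (s (s (u) (k)) (q (u) (k))) (r (k) (u) (w (k) (k) (u)))) (w (w (w (k) (k) (u)) (q (u) (k)) (m (u))) (r (t (k) (k) (u)) (m (u)) (t (k) (k) (u))) (s (u) (t (k) (k) (u)))) (m (m (u)))) (m (s (m (m (u))) (q (u) (t (k) (k) (u))))))  →  (w (t (k) (q (m (m (u))) (q (s (u) (k)) (q (u) (k)))) (s (m (u)) (w (r (k) (u) (k)) (t (k) (k) (u)) (m (u))))) (w (r (r (t (k) (k) (u)) (s (u) (k)) (p (k) (k))) (s (s (u) (k)) (q (u) (k))) (r (k) (u) (w (k) (k) (u)))) (w (w (w (k) (k) (u)) (q (u) (k)) (m (u))) (r (t (k) (k) (u)) (m (u)) (t (k) (k) (u))) (s (u) (t (k) (k) (u)))) (m (m (u)))) (m (s (m (m (u))) (q (u) (t (k) (k) (u))))))
4. (w (t (k) (q (m (m (u))) (q (s (u) (k)) (q (u) (k)))) (s (m (u)) (w (r (k) (u) (k)) (t (k) (k) (u)) (m (u))))) (w (r (r (t (k) (k) (u)) (s (u) (k)) (p (k) (k))) (s (s (u) (k)) (q (u) (k))) (r (k) (u) (w (k) (k) (u)))) (w (w (w (k) (k) (u)) (q (u) (k)) (m (u))) (r (t (k) (k) (u)) (m (u)) (t (k) (k) (u))) (s (u) (t (k) (k) (u)))) (m (m (u)))) (m (s (m (m (u))) (q (u) (t (k) (k) (u))))))  →  (w (t (k) (q (m (m (u))) (q (s (u) (k)) (q (u) (k)))) (s (m (u)) (w (r (k) (u) (k)) (t (k) (k) (u)) (m (u))))) (w (r (r (t (k) (k) (u)) (s (u) (k)) (k)) (s (s (u) (k)) (q (u) (k))) (r (k) (u) (w (k) (k) (u)))) (w (w (w (k) (k) (u)) (q (u) (k)) (m (u))) (r (t (k) (k) (u)) (m (u)) (t (k) (k) (u))) (s (u) (t (k) (k) (u)))) (m (m (u)))) (m (s (m (m (u))) (q (u) (t (k) (k) (u))))))


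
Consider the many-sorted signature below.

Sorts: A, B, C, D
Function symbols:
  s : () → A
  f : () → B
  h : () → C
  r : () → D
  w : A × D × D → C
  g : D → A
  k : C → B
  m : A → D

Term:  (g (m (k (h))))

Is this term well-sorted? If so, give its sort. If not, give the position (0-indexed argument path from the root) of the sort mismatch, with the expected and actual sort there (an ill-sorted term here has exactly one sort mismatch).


ill-sorted at position [0, 0]: expected A, got B

      (h) : C
    (k (h)) : B
  (m (k (h))) : ✗ arg 0 at [0, 0] has sort B, expected A


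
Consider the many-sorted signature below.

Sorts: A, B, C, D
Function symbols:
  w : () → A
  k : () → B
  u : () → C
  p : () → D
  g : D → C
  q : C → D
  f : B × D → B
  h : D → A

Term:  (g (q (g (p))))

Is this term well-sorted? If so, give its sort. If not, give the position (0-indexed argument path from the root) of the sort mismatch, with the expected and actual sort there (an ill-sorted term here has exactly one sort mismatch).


      (p) : D
    (g (p)) : C
  (q (g (p))) : D
(g (q (g (p)))) : C

well-sorted; sort = C


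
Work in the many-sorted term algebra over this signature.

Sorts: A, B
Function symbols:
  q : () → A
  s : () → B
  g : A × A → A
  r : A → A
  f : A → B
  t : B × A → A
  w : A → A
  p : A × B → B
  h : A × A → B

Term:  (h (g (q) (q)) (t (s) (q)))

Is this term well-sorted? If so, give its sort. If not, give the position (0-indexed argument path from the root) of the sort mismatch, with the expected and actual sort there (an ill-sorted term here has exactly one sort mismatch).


    (q) : A
    (q) : A
  (g (q) (q)) : A
    (s) : B
    (q) : A
  (t (s) (q)) : A
(h (g (q) (q)) (t (s) (q))) : B

well-sorted; sort = B


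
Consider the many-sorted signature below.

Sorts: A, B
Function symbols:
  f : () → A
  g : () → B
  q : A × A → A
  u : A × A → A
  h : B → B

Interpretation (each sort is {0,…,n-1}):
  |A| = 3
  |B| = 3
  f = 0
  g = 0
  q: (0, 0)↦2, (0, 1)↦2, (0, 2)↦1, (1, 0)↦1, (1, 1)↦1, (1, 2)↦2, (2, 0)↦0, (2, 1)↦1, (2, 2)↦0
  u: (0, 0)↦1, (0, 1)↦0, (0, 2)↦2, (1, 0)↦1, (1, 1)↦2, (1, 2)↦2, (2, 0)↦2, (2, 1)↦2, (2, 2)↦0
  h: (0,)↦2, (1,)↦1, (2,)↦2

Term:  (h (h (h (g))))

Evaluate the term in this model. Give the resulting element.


value = 2

  g = 0
  (h (g)) = h(0,) = 2
  (h (h (g))) = h(2,) = 2
  (h (h (h (g)))) = h(2,) = 2


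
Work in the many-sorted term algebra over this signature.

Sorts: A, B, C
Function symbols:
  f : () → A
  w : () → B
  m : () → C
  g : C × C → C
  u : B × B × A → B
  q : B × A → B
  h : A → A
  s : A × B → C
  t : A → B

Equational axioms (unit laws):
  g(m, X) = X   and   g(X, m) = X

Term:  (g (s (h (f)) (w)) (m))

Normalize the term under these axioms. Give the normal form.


1. (g (s (h (f)) (w)) (m))  →  (s (h (f)) (w))

normal form = (s (h (f)) (w))


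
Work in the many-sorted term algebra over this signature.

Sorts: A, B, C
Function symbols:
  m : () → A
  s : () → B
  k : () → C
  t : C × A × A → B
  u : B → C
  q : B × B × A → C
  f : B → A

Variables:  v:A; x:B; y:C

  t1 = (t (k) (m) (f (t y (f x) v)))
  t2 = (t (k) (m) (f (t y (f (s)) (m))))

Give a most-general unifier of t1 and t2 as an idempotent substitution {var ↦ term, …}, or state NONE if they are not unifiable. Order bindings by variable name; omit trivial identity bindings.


{v ↦ (m), x ↦ (s)}


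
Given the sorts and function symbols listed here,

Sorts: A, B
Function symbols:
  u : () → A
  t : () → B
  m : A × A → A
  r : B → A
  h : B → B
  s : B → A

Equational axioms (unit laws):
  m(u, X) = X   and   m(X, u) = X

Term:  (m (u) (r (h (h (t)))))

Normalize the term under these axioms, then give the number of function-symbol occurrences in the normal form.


1. (m (u) (r (h (h (t)))))  →  (r (h (h (t))))
normal form: (r (h (h (t))))

size = 4


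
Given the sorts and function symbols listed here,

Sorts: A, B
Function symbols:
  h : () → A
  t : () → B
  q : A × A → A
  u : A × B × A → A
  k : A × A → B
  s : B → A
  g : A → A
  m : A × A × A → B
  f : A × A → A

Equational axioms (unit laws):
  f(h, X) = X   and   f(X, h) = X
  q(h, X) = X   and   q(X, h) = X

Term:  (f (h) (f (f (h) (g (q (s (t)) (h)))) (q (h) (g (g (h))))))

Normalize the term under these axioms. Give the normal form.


normal form = (f (g (s (t))) (g (g (h))))

1. (f (h) (f (f (h) (g (q (s (t)) (h)))) (q (h) (g (g (h))))))  →  (f (f (h) (g (q (s (t)) (h)))) (q (h) (g (g (h)))))
2. (f (f (h) (g (q (s (t)) (h)))) (q (h) (g (g (h)))))  →  (f (g (q (s (t)) (h))) (q (h) (g (g (h)))))
3. (f (g (q (s (t)) (h))) (q (h) (g (g (h)))))  →  (f (g (s (t))) (q (h) (g (g (h)))))
4. (f (g (s (t))) (q (h) (g (g (h)))))  →  (f (g (s (t))) (g (g (h))))


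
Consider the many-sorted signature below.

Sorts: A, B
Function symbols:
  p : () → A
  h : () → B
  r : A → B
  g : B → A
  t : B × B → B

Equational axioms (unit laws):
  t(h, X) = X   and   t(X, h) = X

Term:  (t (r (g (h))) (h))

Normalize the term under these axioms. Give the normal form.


1. (t (r (g (h))) (h))  →  (r (g (h)))

normal form = (r (g (h)))


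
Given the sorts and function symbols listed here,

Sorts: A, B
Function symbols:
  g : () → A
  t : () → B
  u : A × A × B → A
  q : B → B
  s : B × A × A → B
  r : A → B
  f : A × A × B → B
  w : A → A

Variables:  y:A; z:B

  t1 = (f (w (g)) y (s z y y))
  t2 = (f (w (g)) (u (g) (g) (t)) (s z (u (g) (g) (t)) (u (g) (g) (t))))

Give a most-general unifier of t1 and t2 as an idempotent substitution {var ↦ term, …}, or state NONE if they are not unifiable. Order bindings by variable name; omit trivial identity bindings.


{y ↦ (u (g) (g) (t))}


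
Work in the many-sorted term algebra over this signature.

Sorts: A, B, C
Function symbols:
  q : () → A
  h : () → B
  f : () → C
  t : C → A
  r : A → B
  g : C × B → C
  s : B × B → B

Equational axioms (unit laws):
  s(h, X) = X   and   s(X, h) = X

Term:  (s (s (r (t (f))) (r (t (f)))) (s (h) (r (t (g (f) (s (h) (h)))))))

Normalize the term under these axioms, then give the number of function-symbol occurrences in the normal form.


1. (s (s (r (t (f))) (r (t (f)))) (s (h) (r (t (g (f) (s (h) (h)))))))  →  (s (s (r (t (f))) (r (t (f)))) (r (t (g (f) (s (h) (h))))))
2. (s (s (r (t (f))) (r (t (f)))) (r (t (g (f) (s (h) (h))))))  →  (s (s (r (t (f))) (r (t (f)))) (r (t (g (f) (h)))))
normal form: (s (s (r (t (f))) (r (t (f)))) (r (t (g (f) (h)))))

size = 13


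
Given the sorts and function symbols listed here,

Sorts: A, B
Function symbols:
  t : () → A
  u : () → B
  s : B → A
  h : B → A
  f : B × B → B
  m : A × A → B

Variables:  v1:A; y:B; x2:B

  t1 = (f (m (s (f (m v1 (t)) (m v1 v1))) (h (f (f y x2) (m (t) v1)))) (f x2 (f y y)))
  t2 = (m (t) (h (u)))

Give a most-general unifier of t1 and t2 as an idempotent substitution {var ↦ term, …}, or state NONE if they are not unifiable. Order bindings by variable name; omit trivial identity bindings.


NONE (not unifiable)

head clash or occurs-check failure — not unifiable


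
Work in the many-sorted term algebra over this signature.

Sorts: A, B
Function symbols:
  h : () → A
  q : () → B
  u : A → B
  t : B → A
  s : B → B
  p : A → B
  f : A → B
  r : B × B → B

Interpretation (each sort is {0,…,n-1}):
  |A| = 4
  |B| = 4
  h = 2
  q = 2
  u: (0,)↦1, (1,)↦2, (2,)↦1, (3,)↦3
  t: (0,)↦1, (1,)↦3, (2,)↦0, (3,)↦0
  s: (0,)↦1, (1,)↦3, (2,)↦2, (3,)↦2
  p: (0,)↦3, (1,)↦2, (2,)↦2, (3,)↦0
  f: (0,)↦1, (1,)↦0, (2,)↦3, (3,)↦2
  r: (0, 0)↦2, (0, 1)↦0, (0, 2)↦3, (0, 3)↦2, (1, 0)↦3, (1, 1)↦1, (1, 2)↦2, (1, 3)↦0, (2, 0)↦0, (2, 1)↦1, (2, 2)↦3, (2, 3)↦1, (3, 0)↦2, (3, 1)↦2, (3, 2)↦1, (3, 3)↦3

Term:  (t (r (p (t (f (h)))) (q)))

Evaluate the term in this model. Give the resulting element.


  h = 2
  (f (h)) = f(2,) = 3
  (t (f (h))) = t(3,) = 0
  (p (t (f (h)))) = p(0,) = 3
  q = 2
  (r (p (t (f (h)))) (q)) = r(3, 2) = 1
  (t (r (p (t (f (h)))) (q))) = t(1,) = 3

value = 3


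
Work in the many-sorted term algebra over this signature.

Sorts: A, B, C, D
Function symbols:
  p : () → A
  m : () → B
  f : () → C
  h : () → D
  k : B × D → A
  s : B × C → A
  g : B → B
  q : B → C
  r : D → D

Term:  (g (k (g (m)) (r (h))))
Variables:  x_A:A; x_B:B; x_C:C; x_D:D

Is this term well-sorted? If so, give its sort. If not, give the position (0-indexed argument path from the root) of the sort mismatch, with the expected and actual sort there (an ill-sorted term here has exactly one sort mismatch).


      (m) : B
    (g (m)) : B
      (h) : D
    (r (h)) : D
  (k (g (m)) (r (h))) : A
(g (k (g (m)) (r (h)))) : ✗ arg 0 at [0] has sort A, expected B

ill-sorted at position [0]: expected B, got A


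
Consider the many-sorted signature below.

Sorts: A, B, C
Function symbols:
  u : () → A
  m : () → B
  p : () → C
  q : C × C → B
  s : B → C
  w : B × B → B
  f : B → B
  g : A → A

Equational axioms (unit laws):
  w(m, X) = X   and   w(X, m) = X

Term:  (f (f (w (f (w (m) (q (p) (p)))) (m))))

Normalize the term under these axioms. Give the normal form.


normal form = (f (f (f (q (p) (p)))))

1. (f (f (w (f (w (m) (q (p) (p)))) (m))))  →  (f (f (f (w (m) (q (p) (p))))))
2. (f (f (f (w (m) (q (p) (p))))))  →  (f (f (f (q (p) (p)))))


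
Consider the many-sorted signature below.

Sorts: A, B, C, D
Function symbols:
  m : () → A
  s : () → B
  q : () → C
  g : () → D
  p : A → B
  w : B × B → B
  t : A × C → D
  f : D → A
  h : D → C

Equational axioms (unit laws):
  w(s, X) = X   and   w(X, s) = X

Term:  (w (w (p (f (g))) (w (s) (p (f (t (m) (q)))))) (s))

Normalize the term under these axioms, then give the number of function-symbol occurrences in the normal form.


size = 9

1. (w (w (p (f (g))) (w (s) (p (f (t (m) (q)))))) (s))  →  (w (p (f (g))) (w (s) (p (f (t (m) (q))))))
2. (w (p (f (g))) (w (s) (p (f (t (m) (q))))))  →  (w (p (f (g))) (p (f (t (m) (q)))))
normal form: (w (p (f (g))) (p (f (t (m) (q)))))


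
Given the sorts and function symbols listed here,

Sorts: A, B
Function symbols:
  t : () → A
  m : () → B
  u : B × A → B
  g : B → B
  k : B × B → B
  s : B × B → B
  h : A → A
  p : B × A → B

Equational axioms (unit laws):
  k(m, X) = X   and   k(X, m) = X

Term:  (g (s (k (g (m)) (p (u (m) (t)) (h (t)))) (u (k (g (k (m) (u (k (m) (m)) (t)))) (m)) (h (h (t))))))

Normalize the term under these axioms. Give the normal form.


normal form = (g (s (k (g (m)) (p (u (m) (t)) (h (t)))) (u (g (u (m) (t))) (h (h (t))))))

1. (g (s (k (g (m)) (p (u (m) (t)) (h (t)))) (u (k (g (k (m) (u (k (m) (m)) (t)))) (m)) (h (h (t))))))  →  (g (s (k (g (m)) (p (u (m) (t)) (h (t)))) (u (g (k (m) (u (k (m) (m)) (t)))) (h (h (t))))))
2. (g (s (k (g (m)) (p (u (m) (t)) (h (t)))) (u (g (k (m) (u (k (m) (m)) (t)))) (h (h (t))))))  →  (g (s (k (g (m)) (p (u (m) (t)) (h (t)))) (u (g (u (k (m) (m)) (t))) (h (h (t))))))
3. (g (s (k (g (m)) (p (u (m) (t)) (h (t)))) (u (g (u (k (m) (m)) (t))) (h (h (t))))))  →  (g (s (k (g (m)) (p (u (m) (t)) (h (t)))) (u (g (u (m) (t))) (h (h (t))))))


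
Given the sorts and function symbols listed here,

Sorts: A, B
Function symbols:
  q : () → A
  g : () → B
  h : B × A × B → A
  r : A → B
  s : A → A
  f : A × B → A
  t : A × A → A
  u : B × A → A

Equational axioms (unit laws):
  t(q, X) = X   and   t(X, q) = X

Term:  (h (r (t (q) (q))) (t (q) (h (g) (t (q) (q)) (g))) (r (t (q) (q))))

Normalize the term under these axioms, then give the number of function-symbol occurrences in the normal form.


size = 9

1. (h (r (t (q) (q))) (t (q) (h (g) (t (q) (q)) (g))) (r (t (q) (q))))  →  (h (r (q)) (t (q) (h (g) (t (q) (q)) (g))) (r (t (q) (q))))
2. (h (r (q)) (t (q) (h (g) (t (q) (q)) (g))) (r (t (q) (q))))  →  (h (r (q)) (h (g) (t (q) (q)) (g)) (r (t (q) (q))))
3. (h (r (q)) (h (g) (t (q) (q)) (g)) (r (t (q) (q))))  →  (h (r (q)) (h (g) (q) (g)) (r (t (q) (q))))
4. (h (r (q)) (h (g) (q) (g)) (r (t (q) (q))))  →  (h (r (q)) (h (g) (q) (g)) (r (q)))
normal form: (h (r (q)) (h (g) (q) (g)) (r (q)))
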